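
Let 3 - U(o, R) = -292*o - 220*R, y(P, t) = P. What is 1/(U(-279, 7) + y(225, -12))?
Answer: -1/79700 ≈ -1.2547e-5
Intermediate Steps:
U(o, R) = 3 + 220*R + 292*o (U(o, R) = 3 - (-292*o - 220*R) = 3 + (220*R + 292*o) = 3 + 220*R + 292*o)
1/(U(-279, 7) + y(225, -12)) = 1/((3 + 220*7 + 292*(-279)) + 225) = 1/((3 + 1540 - 81468) + 225) = 1/(-79925 + 225) = 1/(-79700) = -1/79700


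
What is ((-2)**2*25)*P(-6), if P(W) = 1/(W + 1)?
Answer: -20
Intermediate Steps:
P(W) = 1/(1 + W)
((-2)**2*25)*P(-6) = ((-2)**2*25)/(1 - 6) = (4*25)/(-5) = 100*(-1/5) = -20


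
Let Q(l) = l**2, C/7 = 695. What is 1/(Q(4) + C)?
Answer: 1/4881 ≈ 0.00020488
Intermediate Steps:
C = 4865 (C = 7*695 = 4865)
1/(Q(4) + C) = 1/(4**2 + 4865) = 1/(16 + 4865) = 1/4881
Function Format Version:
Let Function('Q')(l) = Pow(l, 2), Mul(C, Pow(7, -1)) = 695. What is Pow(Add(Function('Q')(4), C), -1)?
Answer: Rational(1, 4881) ≈ 0.00020488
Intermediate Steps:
C = 4865 (C = Mul(7, 695) = 4865)
Pow(Add(Function('Q')(4), C), -1) = Pow(Add(Pow(4, 2), 4865), -1) = Pow(Add(16, 4865), -1) = Pow(4881, -1) = Rational(1, 4881)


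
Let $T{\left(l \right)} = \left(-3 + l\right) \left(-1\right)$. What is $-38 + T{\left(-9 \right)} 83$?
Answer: $958$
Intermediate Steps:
$T{\left(l \right)} = 3 - l$
$-38 + T{\left(-9 \right)} 83 = -38 + \left(3 - -9\right) 83 = -38 + \left(3 + 9\right) 83 = -38 + 12 \cdot 83 = -38 + 996 = 958$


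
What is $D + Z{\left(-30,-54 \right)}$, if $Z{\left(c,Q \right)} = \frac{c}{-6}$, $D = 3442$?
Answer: $3447$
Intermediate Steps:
$Z{\left(c,Q \right)} = - \frac{c}{6}$ ($Z{\left(c,Q \right)} = c \left(- \frac{1}{6}\right) = - \frac{c}{6}$)
$D + Z{\left(-30,-54 \right)} = 3442 - -5 = 3442 + 5 = 3447$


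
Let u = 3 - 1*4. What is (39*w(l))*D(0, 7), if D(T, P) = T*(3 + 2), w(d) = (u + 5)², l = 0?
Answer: 0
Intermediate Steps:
u = -1 (u = 3 - 4 = -1)
w(d) = 16 (w(d) = (-1 + 5)² = 4² = 16)
D(T, P) = 5*T (D(T, P) = T*5 = 5*T)
(39*w(l))*D(0, 7) = (39*16)*(5*0) = 624*0 = 0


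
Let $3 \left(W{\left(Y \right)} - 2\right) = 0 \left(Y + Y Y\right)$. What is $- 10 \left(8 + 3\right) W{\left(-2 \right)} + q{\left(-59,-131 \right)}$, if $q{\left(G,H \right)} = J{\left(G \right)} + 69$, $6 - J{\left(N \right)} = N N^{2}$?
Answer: $205234$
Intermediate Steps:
$J{\left(N \right)} = 6 - N^{3}$ ($J{\left(N \right)} = 6 - N N^{2} = 6 - N^{3}$)
$W{\left(Y \right)} = 2$ ($W{\left(Y \right)} = 2 + \frac{0 \left(Y + Y Y\right)}{3} = 2 + \frac{0 \left(Y + Y^{2}\right)}{3} = 2 + \frac{1}{3} \cdot 0 = 2 + 0 = 2$)
$q{\left(G,H \right)} = 75 - G^{3}$ ($q{\left(G,H \right)} = \left(6 - G^{3}\right) + 69 = 75 - G^{3}$)
$- 10 \left(8 + 3\right) W{\left(-2 \right)} + q{\left(-59,-131 \right)} = - 10 \left(8 + 3\right) 2 + \left(75 - \left(-59\right)^{3}\right) = \left(-10\right) 11 \cdot 2 + \left(75 - -205379\right) = \left(-110\right) 2 + \left(75 + 205379\right) = -220 + 205454 = 205234$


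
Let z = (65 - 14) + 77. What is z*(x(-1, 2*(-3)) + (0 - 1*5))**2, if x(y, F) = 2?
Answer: 1152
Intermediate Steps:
z = 128 (z = 51 + 77 = 128)
z*(x(-1, 2*(-3)) + (0 - 1*5))**2 = 128*(2 + (0 - 1*5))**2 = 128*(2 + (0 - 5))**2 = 128*(2 - 5)**2 = 128*(-3)**2 = 128*9 = 1152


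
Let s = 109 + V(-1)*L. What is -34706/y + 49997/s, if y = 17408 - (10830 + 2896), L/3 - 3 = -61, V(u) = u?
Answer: 12447654/74429 ≈ 167.24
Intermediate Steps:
L = -174 (L = 9 + 3*(-61) = 9 - 183 = -174)
s = 283 (s = 109 - 1*(-174) = 109 + 174 = 283)
y = 3682 (y = 17408 - 1*13726 = 17408 - 13726 = 3682)
-34706/y + 49997/s = -34706/3682 + 49997/283 = -34706*1/3682 + 49997*(1/283) = -2479/263 + 49997/283 = 12447654/74429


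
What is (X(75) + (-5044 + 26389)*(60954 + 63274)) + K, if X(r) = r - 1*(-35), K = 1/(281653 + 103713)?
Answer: 1021854509167821/385366 ≈ 2.6516e+9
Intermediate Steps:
K = 1/385366 ≈ 2.5949e-6
X(r) = 35 + r (X(r) = r + 35 = 35 + r)
(X(75) + (-5044 + 26389)*(60954 + 63274)) + K = ((35 + 75) + (-5044 + 26389)*(60954 + 63274)) + 1/385366 = (110 + 21345*124228) + 1/385366 = (110 + 2651646660) + 1/385366 = 2651646770 + 1/385366 = 1021854509167821/385366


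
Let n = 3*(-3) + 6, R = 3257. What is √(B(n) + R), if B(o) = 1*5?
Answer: √3262 ≈ 57.114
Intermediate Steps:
n = -3 (n = -9 + 6 = -3)
B(o) = 5
√(B(n) + R) = √(5 + 3257) = √3262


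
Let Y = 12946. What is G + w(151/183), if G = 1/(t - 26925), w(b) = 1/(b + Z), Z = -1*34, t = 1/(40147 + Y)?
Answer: -261926138995/8678670704704 ≈ -0.030180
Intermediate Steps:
t = 1/53093 (t = 1/(40147 + 12946) = 1/53093 ≈ 1.8835e-5)
Z = -34
w(b) = 1/(-34 + b) (w(b) = 1/(b - 34) = 1/(-34 + b))
G = -53093/1429529024 (G = 1/(1/53093 - 26925) = 1/(-1429529024/53093) = -53093/1429529024 ≈ -3.7140e-5)
G + w(151/183) = -53093/1429529024 + 1/(-34 + 151/183) = -53093/1429529024 + 1/(-6071/183) = -53093/1429529024 - 183/6071 = -261926138995/8678670704704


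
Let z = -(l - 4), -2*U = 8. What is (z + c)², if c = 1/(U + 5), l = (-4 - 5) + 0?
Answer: 196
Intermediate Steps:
U = -4 (U = -½*8 = -4)
l = -9 (l = -9 + 0 = -9)
z = 13 (z = -(-9 - 4) = -1*(-13) = 13)
c = 1 (c = 1/(-4 + 5) = 1/1 = 1)
(z + c)² = (13 + 1)² = 14² = 196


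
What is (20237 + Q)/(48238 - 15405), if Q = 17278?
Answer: 37515/32833 ≈ 1.1426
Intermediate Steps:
(20237 + Q)/(48238 - 15405) = (20237 + 17278)/(48238 - 15405) = 37515/32833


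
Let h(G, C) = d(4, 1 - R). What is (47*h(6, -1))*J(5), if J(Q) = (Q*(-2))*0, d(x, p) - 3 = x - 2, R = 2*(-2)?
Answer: 0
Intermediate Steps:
R = -4
d(x, p) = 1 + x (d(x, p) = 3 + (x - 2) = 3 + (-2 + x) = 1 + x)
h(G, C) = 5 (h(G, C) = 1 + 4 = 5)
J(Q) = 0 (J(Q) = -2*Q*0 = 0)
(47*h(6, -1))*J(5) = (47*5)*0 = 235*0 = 0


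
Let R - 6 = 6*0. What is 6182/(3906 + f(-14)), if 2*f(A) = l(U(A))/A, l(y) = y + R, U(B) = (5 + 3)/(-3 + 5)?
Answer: 86548/54679 ≈ 1.5828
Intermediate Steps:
R = 6 (R = 6 + 6*0 = 6 + 0 = 6)
U(B) = 4 (U(B) = 8/2 = 8*(1/2) = 4)
l(y) = 6 + y (l(y) = y + 6 = 6 + y)
f(A) = 5/A (f(A) = ((6 + 4)/A)/2 = (10/A)/2 = 5/A)
6182/(3906 + f(-14)) = 6182/(3906 + 5/(-14)) = 6182/(3906 + 5*(-1/14)) = 6182/(3906 - 5/14) = 6182/(54679/14) = 6182*(14/54679) = 86548/54679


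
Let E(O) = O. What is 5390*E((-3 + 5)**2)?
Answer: 21560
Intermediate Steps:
5390*E((-3 + 5)**2) = 5390*(-3 + 5)**2 = 5390*2**2 = 5390*4 = 21560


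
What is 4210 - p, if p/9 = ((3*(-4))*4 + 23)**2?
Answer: -1415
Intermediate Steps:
p = 5625 (p = 9*((3*(-4))*4 + 23)**2 = 9*(-12*4 + 23)**2 = 9*(-48 + 23)**2 = 9*(-25)**2 = 9*625 = 5625)
4210 - p = 4210 - 1*5625 = 4210 - 5625 = -1415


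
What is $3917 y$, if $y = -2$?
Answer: $-7834$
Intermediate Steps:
$3917 y = 3917 \left(-2\right) = -7834$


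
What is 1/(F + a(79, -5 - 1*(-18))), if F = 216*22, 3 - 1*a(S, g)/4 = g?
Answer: 1/4712 ≈ 0.00021222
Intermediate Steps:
a(S, g) = 12 - 4*g
F = 4752
1/(F + a(79, -5 - 1*(-18))) = 1/(4752 + (12 - 4*(-5 - 1*(-18)))) = 1/(4752 + (12 - 4*(-5 + 18))) = 1/(4752 + (12 - 4*13)) = 1/(4752 + (12 - 52)) = 1/(4752 - 40) = 1/4712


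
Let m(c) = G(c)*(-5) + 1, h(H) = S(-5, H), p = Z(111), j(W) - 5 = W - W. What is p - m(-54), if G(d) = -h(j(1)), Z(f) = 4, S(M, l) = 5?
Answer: -22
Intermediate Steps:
j(W) = 5 (j(W) = 5 + (W - W) = 5 + 0 = 5)
p = 4
h(H) = 5
G(d) = -5 (G(d) = -1*5 = -5)
m(c) = 26 (m(c) = -5*(-5) + 1 = 25 + 1 = 26)
p - m(-54) = 4 - 1*26 = 4 - 26 = -22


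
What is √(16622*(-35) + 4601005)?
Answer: √4019235 ≈ 2004.8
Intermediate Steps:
√(16622*(-35) + 4601005) = √(-581770 + 4601005) = √4019235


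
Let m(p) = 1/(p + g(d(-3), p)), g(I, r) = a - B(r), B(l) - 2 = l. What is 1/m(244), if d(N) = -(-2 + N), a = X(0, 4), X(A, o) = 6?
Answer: 4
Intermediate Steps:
B(l) = 2 + l
a = 6
d(N) = 2 - N
g(I, r) = 4 - r (g(I, r) = 6 - (2 + r) = 6 + (-2 - r) = 4 - r)
m(p) = ¼ (m(p) = 1/(p + (4 - p)) = 1/4 = ¼)
1/m(244) = 1/(¼) = 4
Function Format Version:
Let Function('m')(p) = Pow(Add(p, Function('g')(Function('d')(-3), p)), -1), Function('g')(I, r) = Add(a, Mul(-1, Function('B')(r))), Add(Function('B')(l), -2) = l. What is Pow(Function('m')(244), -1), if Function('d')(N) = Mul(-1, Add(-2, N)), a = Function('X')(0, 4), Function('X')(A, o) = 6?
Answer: 4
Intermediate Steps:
Function('B')(l) = Add(2, l)
a = 6
Function('d')(N) = Add(2, Mul(-1, N))
Function('g')(I, r) = Add(4, Mul(-1, r)) (Function('g')(I, r) = Add(6, Mul(-1, Add(2, r))) = Add(6, Add(-2, Mul(-1, r))) = Add(4, Mul(-1, r)))
Function('m')(p) = Rational(1, 4) (Function('m')(p) = Pow(Add(p, Add(4, Mul(-1, p))), -1) = Pow(4, -1) = Rational(1, 4))
Pow(Function('m')(244), -1) = Pow(Rational(1, 4), -1) = 4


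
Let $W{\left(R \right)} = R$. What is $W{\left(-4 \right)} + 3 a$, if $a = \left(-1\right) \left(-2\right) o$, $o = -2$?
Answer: $-16$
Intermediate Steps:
$a = -4$ ($a = \left(-1\right) \left(-2\right) \left(-2\right) = 2 \left(-2\right) = -4$)
$W{\left(-4 \right)} + 3 a = -4 + 3 \left(-4\right) = -4 - 12 = -16$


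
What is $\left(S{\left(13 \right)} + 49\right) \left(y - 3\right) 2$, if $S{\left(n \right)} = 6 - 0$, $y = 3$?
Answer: $0$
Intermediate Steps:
$S{\left(n \right)} = 6$ ($S{\left(n \right)} = 6 + 0 = 6$)
$\left(S{\left(13 \right)} + 49\right) \left(y - 3\right) 2 = \left(6 + 49\right) \left(3 - 3\right) 2 = 55 \cdot 0 \cdot 2 = 55 \cdot 0 = 0$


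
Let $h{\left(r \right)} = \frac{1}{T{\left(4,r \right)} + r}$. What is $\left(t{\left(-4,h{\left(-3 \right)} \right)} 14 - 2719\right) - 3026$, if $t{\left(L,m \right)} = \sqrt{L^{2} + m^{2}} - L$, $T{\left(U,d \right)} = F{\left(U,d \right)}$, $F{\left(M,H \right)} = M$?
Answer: $-5689 + 14 \sqrt{17} \approx -5631.3$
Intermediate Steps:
$T{\left(U,d \right)} = U$
$h{\left(r \right)} = \frac{1}{4 + r}$
$\left(t{\left(-4,h{\left(-3 \right)} \right)} 14 - 2719\right) - 3026 = \left(\left(\sqrt{\left(-4\right)^{2} + \left(\frac{1}{4 - 3}\right)^{2}} - -4\right) 14 - 2719\right) - 3026 = \left(\left(\sqrt{16 + \left(1^{-1}\right)^{2}} + 4\right) 14 - 2719\right) - 3026 = \left(\left(\sqrt{16 + 1^{2}} + 4\right) 14 - 2719\right) - 3026 = \left(\left(\sqrt{16 + 1} + 4\right) 14 - 2719\right) - 3026 = \left(\left(\sqrt{17} + 4\right) 14 - 2719\right) - 3026 = \left(\left(4 + \sqrt{17}\right) 14 - 2719\right) - 3026 = \left(\left(56 + 14 \sqrt{17}\right) - 2719\right) - 3026 = \left(-2663 + 14 \sqrt{17}\right) - 3026 = -5689 + 14 \sqrt{17}$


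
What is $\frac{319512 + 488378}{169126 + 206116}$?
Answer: $\frac{403945}{187621} \approx 2.153$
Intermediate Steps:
$\frac{319512 + 488378}{169126 + 206116} = \frac{807890}{375242} = 807890 \cdot \frac{1}{375242} = \frac{403945}{187621}$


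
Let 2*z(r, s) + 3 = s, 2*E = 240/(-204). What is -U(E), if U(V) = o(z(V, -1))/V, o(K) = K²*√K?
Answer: 34*I*√2/5 ≈ 9.6167*I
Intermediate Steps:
E = -10/17 (E = (240/(-204))/2 = (240*(-1/204))/2 = (½)*(-20/17) = -10/17 ≈ -0.58823)
z(r, s) = -3/2 + s/2
o(K) = K^(5/2)
U(V) = 4*I*√2/V (U(V) = (-3/2 + (½)*(-1))^(5/2)/V = (-3/2 - ½)^(5/2)/V = (-2)^(5/2)/V = (4*I*√2)/V = 4*I*√2/V)
-U(E) = -4*I*√2/(-10/17) = -4*I*√2*(-17)/10 = -(-34)*I*√2/5 = 34*I*√2/5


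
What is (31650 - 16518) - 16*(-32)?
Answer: 15644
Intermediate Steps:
(31650 - 16518) - 16*(-32) = 15132 + 512 = 15644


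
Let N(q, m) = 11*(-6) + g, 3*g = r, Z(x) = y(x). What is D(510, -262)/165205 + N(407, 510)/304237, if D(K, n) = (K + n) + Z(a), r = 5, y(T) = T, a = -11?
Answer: 184427942/150784420755 ≈ 0.0012231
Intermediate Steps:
Z(x) = x
g = 5/3 (g = (⅓)*5 = 5/3 ≈ 1.6667)
N(q, m) = -193/3 (N(q, m) = 11*(-6) + 5/3 = -66 + 5/3 = -193/3)
D(K, n) = -11 + K + n (D(K, n) = (K + n) - 11 = -11 + K + n)
D(510, -262)/165205 + N(407, 510)/304237 = (-11 + 510 - 262)/165205 - 193/3/304237 = 237*(1/165205) - 193/3*1/304237 = 237/165205 - 193/912711 = 184427942/150784420755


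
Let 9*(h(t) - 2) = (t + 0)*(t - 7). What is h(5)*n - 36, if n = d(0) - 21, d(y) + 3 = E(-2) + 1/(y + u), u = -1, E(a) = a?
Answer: -60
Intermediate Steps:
d(y) = -5 + 1/(-1 + y) (d(y) = -3 + (-2 + 1/(y - 1)) = -3 + (-2 + 1/(-1 + y)) = -5 + 1/(-1 + y))
h(t) = 2 + t*(-7 + t)/9 (h(t) = 2 + ((t + 0)*(t - 7))/9 = 2 + (t*(-7 + t))/9 = 2 + t*(-7 + t)/9)
n = -27 (n = (6 - 5*0)/(-1 + 0) - 21 = (6 + 0)/(-1) - 21 = -1*6 - 21 = -6 - 21 = -27)
h(5)*n - 36 = (2 - 7/9*5 + (⅑)*5²)*(-27) - 36 = (2 - 35/9 + (⅑)*25)*(-27) - 36 = (2 - 35/9 + 25/9)*(-27) - 36 = (8/9)*(-27) - 36 = -24 - 36 = -60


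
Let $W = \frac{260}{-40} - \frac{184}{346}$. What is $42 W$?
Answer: $- \frac{51093}{173} \approx -295.34$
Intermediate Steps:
$W = - \frac{2433}{346}$ ($W = 260 \left(- \frac{1}{40}\right) - \frac{92}{173} = - \frac{13}{2} - \frac{92}{173} = - \frac{2433}{346} \approx -7.0318$)
$42 W = 42 \left(- \frac{2433}{346}\right) = - \frac{51093}{173}$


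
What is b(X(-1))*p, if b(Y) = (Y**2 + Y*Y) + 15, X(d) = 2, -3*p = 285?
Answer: -2185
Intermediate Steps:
p = -95 (p = -1/3*285 = -95)
b(Y) = 15 + 2*Y**2 (b(Y) = (Y**2 + Y**2) + 15 = 2*Y**2 + 15 = 15 + 2*Y**2)
b(X(-1))*p = (15 + 2*2**2)*(-95) = (15 + 2*4)*(-95) = (15 + 8)*(-95) = 23*(-95) = -2185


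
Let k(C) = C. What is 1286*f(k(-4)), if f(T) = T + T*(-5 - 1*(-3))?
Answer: 5144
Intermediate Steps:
f(T) = -T (f(T) = T + T*(-5 + 3) = T + T*(-2) = T - 2*T = -T)
1286*f(k(-4)) = 1286*(-1*(-4)) = 1286*4 = 5144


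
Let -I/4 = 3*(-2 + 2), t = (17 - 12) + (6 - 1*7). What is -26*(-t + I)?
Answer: 104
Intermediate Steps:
t = 4 (t = 5 + (6 - 7) = 5 - 1 = 4)
I = 0 (I = -12*(-2 + 2) = -12*0 = -4*0 = 0)
-26*(-t + I) = -26*(-1*4 + 0) = -26*(-4 + 0) = -26*(-4) = 104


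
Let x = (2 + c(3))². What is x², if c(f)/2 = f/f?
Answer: 256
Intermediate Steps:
c(f) = 2 (c(f) = 2*(f/f) = 2*1 = 2)
x = 16 (x = (2 + 2)² = 4² = 16)
x² = 16² = 256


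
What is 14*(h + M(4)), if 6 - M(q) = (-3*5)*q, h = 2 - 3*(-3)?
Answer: 1078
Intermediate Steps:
h = 11 (h = 2 + 9 = 11)
M(q) = 6 + 15*q (M(q) = 6 - (-3*5)*q = 6 - (-15)*q = 6 + 15*q)
14*(h + M(4)) = 14*(11 + (6 + 15*4)) = 14*(11 + (6 + 60)) = 14*(11 + 66) = 14*77 = 1078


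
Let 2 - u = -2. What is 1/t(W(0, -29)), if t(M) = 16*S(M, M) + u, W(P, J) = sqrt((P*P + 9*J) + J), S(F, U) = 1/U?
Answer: 145/612 + I*sqrt(290)/306 ≈ 0.23693 + 0.055652*I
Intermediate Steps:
u = 4 (u = 2 - 1*(-2) = 2 + 2 = 4)
W(P, J) = sqrt(P**2 + 10*J) (W(P, J) = sqrt((P**2 + 9*J) + J) = sqrt(P**2 + 10*J))
t(M) = 4 + 16/M (t(M) = 16/M + 4 = 4 + 16/M)
1/t(W(0, -29)) = 1/(4 + 16/(sqrt(0**2 + 10*(-29)))) = 1/(4 + 16/(sqrt(0 - 290))) = 1/(4 + 16/(sqrt(-290))) = 1/(4 + 16/((I*sqrt(290)))) = 1/(4 + 16*(-I*sqrt(290)/290)) = 1/(4 - 8*I*sqrt(290)/145)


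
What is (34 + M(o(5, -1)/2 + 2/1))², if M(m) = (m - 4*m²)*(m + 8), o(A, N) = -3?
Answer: 14161/16 ≈ 885.06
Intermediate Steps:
M(m) = (8 + m)*(m - 4*m²) (M(m) = (m - 4*m²)*(8 + m) = (8 + m)*(m - 4*m²))
(34 + M(o(5, -1)/2 + 2/1))² = (34 + (-3/2 + 2/1)*(8 - 31*(-3/2 + 2/1) - 4*(-3/2 + 2/1)²))² = (34 + (-3*½ + 2*1)*(8 - 31*(-3*½ + 2*1) - 4*(-3*½ + 2*1)²))² = (34 + (-3/2 + 2)*(8 - 31*(-3/2 + 2) - 4*(-3/2 + 2)²))² = (34 + (8 - 31*½ - 4*(½)²)/2)² = (34 + (8 - 31/2 - 4*¼)/2)² = (34 + (8 - 31/2 - 1)/2)² = (34 + (½)*(-17/2))² = (34 - 17/4)² = (119/4)² = 14161/16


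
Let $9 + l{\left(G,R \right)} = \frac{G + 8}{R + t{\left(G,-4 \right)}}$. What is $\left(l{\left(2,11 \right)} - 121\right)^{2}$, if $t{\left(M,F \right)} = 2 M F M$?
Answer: $\frac{7507600}{441} \approx 17024.0$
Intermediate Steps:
$t{\left(M,F \right)} = 2 F M^{2}$ ($t{\left(M,F \right)} = 2 F M M = 2 F M^{2}$)
$l{\left(G,R \right)} = -9 + \frac{8 + G}{R - 8 G^{2}}$ ($l{\left(G,R \right)} = -9 + \frac{G + 8}{R + 2 \left(-4\right) G^{2}} = -9 + \frac{8 + G}{R - 8 G^{2}}$)
$\left(l{\left(2,11 \right)} - 121\right)^{2} = \left(\frac{-8 - 2 - 72 \cdot 2^{2} + 9 \cdot 11}{\left(-1\right) 11 + 8 \cdot 2^{2}} - 121\right)^{2} = \left(\frac{-8 - 2 - 288 + 99}{-11 + 8 \cdot 4} - 121\right)^{2} = \left(\frac{-8 - 2 - 288 + 99}{-11 + 32} - 121\right)^{2} = \left(\frac{1}{21} \left(-199\right) - 121\right)^{2} = \left(- \frac{199}{21} - 121\right)^{2} = \left(- \frac{2740}{21}\right)^{2} = \frac{7507600}{441}$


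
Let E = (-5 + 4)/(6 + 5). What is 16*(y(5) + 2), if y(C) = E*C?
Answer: 272/11 ≈ 24.727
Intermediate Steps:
E = -1/11 ≈ -0.090909
y(C) = -C/11
16*(y(5) + 2) = 16*(-1/11*5 + 2) = 16*(-5/11 + 2) = 16*(17/11) = 272/11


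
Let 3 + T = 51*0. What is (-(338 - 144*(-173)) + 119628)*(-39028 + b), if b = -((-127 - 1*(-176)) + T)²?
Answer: -3883088432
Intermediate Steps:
T = -3 (T = -3 + 51*0 = -3 + 0 = -3)
b = -2116 (b = -((-127 - 1*(-176)) - 3)² = -((-127 + 176) - 3)² = -(49 - 3)² = -1*46² = -1*2116 = -2116)
(-(338 - 144*(-173)) + 119628)*(-39028 + b) = (-(338 - 144*(-173)) + 119628)*(-39028 - 2116) = (-(338 + 24912) + 119628)*(-41144) = (-1*25250 + 119628)*(-41144) = (-25250 + 119628)*(-41144) = 94378*(-41144) = -3883088432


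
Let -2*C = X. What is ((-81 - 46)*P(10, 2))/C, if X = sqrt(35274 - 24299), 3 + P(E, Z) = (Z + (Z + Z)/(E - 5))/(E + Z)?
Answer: -10541*sqrt(439)/32925 ≈ -6.7079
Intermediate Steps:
P(E, Z) = -3 + (Z + 2*Z/(-5 + E))/(E + Z) (P(E, Z) = -3 + (Z + (Z + Z)/(E - 5))/(E + Z) = -3 + (Z + (2*Z)/(-5 + E))/(E + Z) = -3 + (Z + 2*Z/(-5 + E))/(E + Z))
X = 5*sqrt(439) (X = sqrt(10975) = 5*sqrt(439) ≈ 104.76)
C = -5*sqrt(439)/2 ≈ -52.381
((-81 - 46)*P(10, 2))/C = ((-81 - 46)*((-3*10**2 + 12*2 + 15*10 - 2*10*2)/(10**2 - 5*10 - 5*2 + 10*2)))/((-5*sqrt(439)/2)) = (-127*(-3*100 + 24 + 150 - 40)/(100 - 50 - 10 + 20))*(-2*sqrt(439)/2195) = (-127*(-300 + 24 + 150 - 40)/60)*(-2*sqrt(439)/2195) = (-127*(-166)/60)*(-2*sqrt(439)/2195) = (-127*(-83/30))*(-2*sqrt(439)/2195) = 10541*(-2*sqrt(439)/2195)/30 = -10541*sqrt(439)/32925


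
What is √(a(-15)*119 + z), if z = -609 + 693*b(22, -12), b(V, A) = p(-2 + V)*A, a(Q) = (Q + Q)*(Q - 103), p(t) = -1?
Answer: 3*√47663 ≈ 654.96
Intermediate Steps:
a(Q) = 2*Q*(-103 + Q) (a(Q) = (2*Q)*(-103 + Q) = 2*Q*(-103 + Q))
b(V, A) = -A
z = 7707 (z = -609 + 693*(-1*(-12)) = -609 + 693*12 = -609 + 8316 = 7707)
√(a(-15)*119 + z) = √((2*(-15)*(-103 - 15))*119 + 7707) = √((2*(-15)*(-118))*119 + 7707) = √(3540*119 + 7707) = √(421260 + 7707) = √428967 = 3*√47663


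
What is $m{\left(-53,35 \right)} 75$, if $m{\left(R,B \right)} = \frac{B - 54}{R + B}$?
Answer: $\frac{475}{6} \approx 79.167$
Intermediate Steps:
$m{\left(R,B \right)} = \frac{-54 + B}{B + R}$
$m{\left(-53,35 \right)} 75 = \frac{-54 + 35}{35 - 53} \cdot 75 = \frac{1}{-18} \left(-19\right) 75 = \left(- \frac{1}{18}\right) \left(-19\right) 75 = \frac{19}{18} \cdot 75 = \frac{475}{6}$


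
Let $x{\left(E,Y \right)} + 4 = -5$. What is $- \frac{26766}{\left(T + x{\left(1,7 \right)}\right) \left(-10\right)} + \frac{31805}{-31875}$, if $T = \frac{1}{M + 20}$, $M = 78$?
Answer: $- \frac{1677809891}{5616375} \approx -298.74$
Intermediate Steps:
$T = \frac{1}{98}$ ($T = \frac{1}{78 + 20} = \frac{1}{98} \approx 0.010204$)
$x{\left(E,Y \right)} = -9$ ($x{\left(E,Y \right)} = -4 - 5 = -9$)
$- \frac{26766}{\left(T + x{\left(1,7 \right)}\right) \left(-10\right)} + \frac{31805}{-31875} = - \frac{26766}{\left(\frac{1}{98} - 9\right) \left(-10\right)} + \frac{31805}{-31875} = - \frac{26766}{\left(- \frac{881}{98}\right) \left(-10\right)} + 31805 \left(- \frac{1}{31875}\right) = - \frac{26766}{\frac{4405}{49}} - \frac{6361}{6375} = \left(-26766\right) \frac{49}{4405} - \frac{6361}{6375} = - \frac{1311534}{4405} - \frac{6361}{6375} = - \frac{1677809891}{5616375}$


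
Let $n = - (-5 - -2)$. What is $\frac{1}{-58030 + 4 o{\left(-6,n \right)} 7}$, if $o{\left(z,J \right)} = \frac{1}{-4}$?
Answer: $- \frac{1}{58037} \approx -1.723 \cdot 10^{-5}$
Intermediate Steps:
$n = 3$ ($n = - (-5 + 2) = \left(-1\right) \left(-3\right) = 3$)
$o{\left(z,J \right)} = - \frac{1}{4}$
$\frac{1}{-58030 + 4 o{\left(-6,n \right)} 7} = \frac{1}{-58030 + 4 \left(- \frac{1}{4}\right) 7} = \frac{1}{-58030 - 7} = \frac{1}{-58037} = - \frac{1}{58037}$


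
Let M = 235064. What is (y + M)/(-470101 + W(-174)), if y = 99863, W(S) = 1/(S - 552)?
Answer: -243157002/341293327 ≈ -0.71246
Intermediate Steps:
W(S) = 1/(-552 + S)
(y + M)/(-470101 + W(-174)) = (99863 + 235064)/(-470101 + 1/(-552 - 174)) = 334927/(-470101 + 1/(-726)) = 334927/(-470101 - 1/726) = 334927/(-341293327/726) = 334927*(-726/341293327) = -243157002/341293327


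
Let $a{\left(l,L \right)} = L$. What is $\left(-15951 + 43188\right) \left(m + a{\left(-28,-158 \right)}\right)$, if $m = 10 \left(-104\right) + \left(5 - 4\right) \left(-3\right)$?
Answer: $-32711637$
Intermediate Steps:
$m = -1043$ ($m = -1040 + 1 \left(-3\right) = -1040 - 3 = -1043$)
$\left(-15951 + 43188\right) \left(m + a{\left(-28,-158 \right)}\right) = \left(-15951 + 43188\right) \left(-1043 - 158\right) = 27237 \left(-1201\right) = -32711637$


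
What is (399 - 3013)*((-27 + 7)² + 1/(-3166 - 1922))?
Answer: -2660005093/2544 ≈ -1.0456e+6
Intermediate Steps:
(399 - 3013)*((-27 + 7)² + 1/(-3166 - 1922)) = -2614*((-20)² + 1/(-5088)) = -2614*(400 - 1/5088) = -2614*2035199/5088 = -2660005093/2544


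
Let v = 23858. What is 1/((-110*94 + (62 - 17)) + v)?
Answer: 1/13563 ≈ 7.3730e-5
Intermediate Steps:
1/((-110*94 + (62 - 17)) + v) = 1/((-110*94 + (62 - 17)) + 23858) = 1/((-10340 + 45) + 23858) = 1/(-10295 + 23858) = 1/13563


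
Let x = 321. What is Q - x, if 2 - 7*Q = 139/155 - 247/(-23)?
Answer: -8044907/24955 ≈ -322.38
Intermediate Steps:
Q = -34352/24955 (Q = 2/7 - (139/155 - 247/(-23))/7 = 2/7 - (139*(1/155) - 247*(-1/23))/7 = 2/7 - (139/155 + 247/23)/7 = 2/7 - ⅐*41482/3565 = 2/7 - 5926/3565 = -34352/24955 ≈ -1.3766)
Q - x = -34352/24955 - 1*321 = -34352/24955 - 321 = -8044907/24955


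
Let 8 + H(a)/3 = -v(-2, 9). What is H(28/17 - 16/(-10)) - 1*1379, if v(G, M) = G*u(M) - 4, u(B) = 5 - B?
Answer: -1415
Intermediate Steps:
v(G, M) = -4 + G*(5 - M) (v(G, M) = G*(5 - M) - 4 = -4 + G*(5 - M))
H(a) = -36 (H(a) = -24 + 3*(-(-4 - 1*(-2)*(-5 + 9))) = -24 + 3*(-(-4 - 1*(-2)*4)) = -24 + 3*(-(-4 + 8)) = -24 + 3*(-1*4) = -24 + 3*(-4) = -24 - 12 = -36)
H(28/17 - 16/(-10)) - 1*1379 = -36 - 1*1379 = -36 - 1379 = -1415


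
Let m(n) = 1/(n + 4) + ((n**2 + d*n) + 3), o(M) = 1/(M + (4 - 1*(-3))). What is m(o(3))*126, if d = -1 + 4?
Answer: 917973/2050 ≈ 447.79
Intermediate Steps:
o(M) = 1/(7 + M) (o(M) = 1/(M + (4 + 3)) = 1/(M + 7) = 1/(7 + M))
d = 3
m(n) = 3 + n**2 + 1/(4 + n) + 3*n (m(n) = 1/(n + 4) + ((n**2 + 3*n) + 3) = 1/(4 + n) + (3 + n**2 + 3*n) = 3 + n**2 + 1/(4 + n) + 3*n)
m(o(3))*126 = ((13 + (1/(7 + 3))**3 + 7*(1/(7 + 3))**2 + 15/(7 + 3))/(4 + 1/(7 + 3)))*126 = ((13 + (1/10)**3 + 7*(1/10)**2 + 15/10)/(4 + 1/10))*126 = ((13 + (1/10)**3 + 7*(1/10)**2 + 15*(1/10))/(4 + 1/10))*126 = ((13 + 1/1000 + 7*(1/100) + 3/2)/(41/10))*126 = (10*(13 + 1/1000 + 7/100 + 3/2)/41)*126 = ((10/41)*(14571/1000))*126 = (14571/4100)*126 = 917973/2050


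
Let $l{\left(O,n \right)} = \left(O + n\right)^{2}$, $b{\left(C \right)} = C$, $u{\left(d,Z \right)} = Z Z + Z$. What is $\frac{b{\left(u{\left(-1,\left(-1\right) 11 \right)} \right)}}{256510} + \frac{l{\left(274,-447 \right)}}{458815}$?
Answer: $\frac{772755744}{11769063565} \approx 0.06566$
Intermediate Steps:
$u{\left(d,Z \right)} = Z + Z^{2}$ ($u{\left(d,Z \right)} = Z^{2} + Z = Z + Z^{2}$)
$\frac{b{\left(u{\left(-1,\left(-1\right) 11 \right)} \right)}}{256510} + \frac{l{\left(274,-447 \right)}}{458815} = \frac{\left(-1\right) 11 \left(1 - 11\right)}{256510} + \frac{\left(274 - 447\right)^{2}}{458815} = - 11 \left(1 - 11\right) \frac{1}{256510} + \left(-173\right)^{2} \cdot \frac{1}{458815} = \left(-11\right) \left(-10\right) \frac{1}{256510} + 29929 \cdot \frac{1}{458815} = 110 \cdot \frac{1}{256510} + \frac{29929}{458815} = \frac{11}{25651} + \frac{29929}{458815} = \frac{772755744}{11769063565}$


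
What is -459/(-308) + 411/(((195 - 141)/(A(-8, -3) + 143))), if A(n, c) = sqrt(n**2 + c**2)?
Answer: 3021145/2772 + 137*sqrt(73)/18 ≈ 1154.9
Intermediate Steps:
A(n, c) = sqrt(c**2 + n**2)
-459/(-308) + 411/(((195 - 141)/(A(-8, -3) + 143))) = -459/(-308) + 411/(((195 - 141)/(sqrt((-3)**2 + (-8)**2) + 143))) = -459*(-1/308) + 411/((54/(sqrt(9 + 64) + 143))) = 459/308 + 411/((54/(sqrt(73) + 143))) = 459/308 + 411/((54/(143 + sqrt(73)))) = 459/308 + 411*(143/54 + sqrt(73)/54) = 459/308 + (19591/18 + 137*sqrt(73)/18) = 3021145/2772 + 137*sqrt(73)/18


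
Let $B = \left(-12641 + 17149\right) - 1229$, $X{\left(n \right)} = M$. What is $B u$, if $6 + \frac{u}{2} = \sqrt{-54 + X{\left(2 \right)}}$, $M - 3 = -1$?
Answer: $-39348 + 13116 i \sqrt{13} \approx -39348.0 + 47290.0 i$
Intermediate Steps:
$M = 2$ ($M = 3 - 1 = 2$)
$X{\left(n \right)} = 2$
$B = 3279$ ($B = 4508 - 1229 = 3279$)
$u = -12 + 4 i \sqrt{13}$ ($u = -12 + 2 \sqrt{-54 + 2} = -12 + 2 \sqrt{-52} = -12 + 2 \cdot 2 i \sqrt{13} = -12 + 4 i \sqrt{13} \approx -12.0 + 14.422 i$)
$B u = 3279 \left(-12 + 4 i \sqrt{13}\right) = -39348 + 13116 i \sqrt{13}$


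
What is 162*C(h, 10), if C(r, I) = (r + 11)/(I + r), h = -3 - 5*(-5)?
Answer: 2673/16 ≈ 167.06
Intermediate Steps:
h = 22 (h = -3 + 25 = 22)
C(r, I) = (11 + r)/(I + r)
162*C(h, 10) = 162*((11 + 22)/(10 + 22)) = 162*(33/32) = 2673/16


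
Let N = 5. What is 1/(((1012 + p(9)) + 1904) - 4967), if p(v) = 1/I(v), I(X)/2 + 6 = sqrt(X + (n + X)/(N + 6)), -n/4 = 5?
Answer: -229724/471188537 + 4*sqrt(2)/471188537 ≈ -0.00048753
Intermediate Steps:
n = -20 (n = -4*5 = -20)
I(X) = -12 + 2*sqrt(-20/11 + 12*X/11) (I(X) = -12 + 2*sqrt(X + (-20 + X)/(5 + 6)) = -12 + 2*sqrt(X + (-20 + X)/11) = -12 + 2*sqrt(X + (-20 + X)*(1/11)) = -12 + 2*sqrt(X + (-20/11 + X/11)) = -12 + 2*sqrt(-20/11 + 12*X/11))
p(v) = 1/(-12 + 4*sqrt(-55 + 33*v)/11)
1/(((1012 + p(9)) + 1904) - 4967) = 1/(((1012 + 11/(4*(-33 + sqrt(11)*sqrt(-5 + 3*9)))) + 1904) - 4967) = 1/(((1012 + 11/(4*(-33 + sqrt(11)*sqrt(-5 + 27)))) + 1904) - 4967) = 1/(((1012 + 11/(4*(-33 + sqrt(11)*sqrt(22)))) + 1904) - 4967) = 1/(((1012 + 11/(4*(-33 + 11*sqrt(2)))) + 1904) - 4967) = 1/((2916 + 11/(4*(-33 + 11*sqrt(2)))) - 4967) = 1/(-2051 + 11/(4*(-33 + 11*sqrt(2))))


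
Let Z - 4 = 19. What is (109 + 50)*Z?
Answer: 3657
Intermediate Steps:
Z = 23 (Z = 4 + 19 = 23)
(109 + 50)*Z = (109 + 50)*23 = 159*23 = 3657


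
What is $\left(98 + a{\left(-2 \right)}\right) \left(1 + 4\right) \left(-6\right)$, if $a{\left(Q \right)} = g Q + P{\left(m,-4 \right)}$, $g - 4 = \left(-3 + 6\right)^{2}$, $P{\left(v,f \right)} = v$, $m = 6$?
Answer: $-2340$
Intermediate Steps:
$g = 13$ ($g = 4 + \left(-3 + 6\right)^{2} = 4 + 3^{2} = 4 + 9 = 13$)
$a{\left(Q \right)} = 6 + 13 Q$ ($a{\left(Q \right)} = 13 Q + 6 = 6 + 13 Q$)
$\left(98 + a{\left(-2 \right)}\right) \left(1 + 4\right) \left(-6\right) = \left(98 + \left(6 + 13 \left(-2\right)\right)\right) \left(1 + 4\right) \left(-6\right) = \left(98 + \left(6 - 26\right)\right) 5 \left(-6\right) = \left(98 - 20\right) \left(-30\right) = 78 \left(-30\right) = -2340$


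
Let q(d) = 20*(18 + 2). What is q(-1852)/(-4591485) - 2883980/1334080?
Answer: -12038440493/5568553008 ≈ -2.1619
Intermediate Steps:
q(d) = 400 (q(d) = 20*20 = 400)
q(-1852)/(-4591485) - 2883980/1334080 = 400/(-4591485) - 2883980/1334080 = 400*(-1/4591485) - 2883980*1/1334080 = -80/918297 - 13109/6064 = -12038440493/5568553008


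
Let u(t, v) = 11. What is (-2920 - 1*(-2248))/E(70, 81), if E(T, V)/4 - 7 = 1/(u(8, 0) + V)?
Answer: -5152/215 ≈ -23.963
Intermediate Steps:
E(T, V) = 28 + 4/(11 + V)
(-2920 - 1*(-2248))/E(70, 81) = (-2920 - 1*(-2248))/((4*(78 + 7*81)/(11 + 81))) = (-2920 + 2248)/((4*(78 + 567)/92)) = -672/(4*(1/92)*645) = -672/645/23 = -672*23/645 = -5152/215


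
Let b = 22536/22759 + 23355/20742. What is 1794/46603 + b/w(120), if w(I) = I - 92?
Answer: 23422752511989/205330969165784 ≈ 0.11407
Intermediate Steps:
w(I) = -92 + I
b = 332992719/157355726 (b = 22536*(1/22759) + 23355*(1/20742) = 22536/22759 + 7785/6914 = 332992719/157355726 ≈ 2.1162)
1794/46603 + b/w(120) = 1794/46603 + 332992719/(157355726*(-92 + 120)) = 1794*(1/46603) + (332992719/157355726)/28 = 1794/46603 + (332992719/157355726)*(1/28) = 1794/46603 + 332992719/4405960328 = 23422752511989/205330969165784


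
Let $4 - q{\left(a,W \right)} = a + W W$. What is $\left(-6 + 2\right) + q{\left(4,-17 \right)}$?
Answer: $-293$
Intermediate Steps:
$q{\left(a,W \right)} = 4 - a - W^{2}$ ($q{\left(a,W \right)} = 4 - \left(a + W W\right) = 4 - \left(a + W^{2}\right) = 4 - a - W^{2}$)
$\left(-6 + 2\right) + q{\left(4,-17 \right)} = \left(-6 + 2\right) - 289 = -4 - 289 = -293$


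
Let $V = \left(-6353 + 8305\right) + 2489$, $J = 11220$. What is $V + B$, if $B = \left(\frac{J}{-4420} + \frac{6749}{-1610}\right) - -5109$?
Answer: $\frac{199740633}{20930} \approx 9543.3$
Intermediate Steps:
$B = \frac{106790503}{20930}$ ($B = \left(\frac{11220}{-4420} + \frac{6749}{-1610}\right) - -5109 = \left(11220 \left(- \frac{1}{4420}\right) + 6749 \left(- \frac{1}{1610}\right)\right) + 5109 = \left(- \frac{33}{13} - \frac{6749}{1610}\right) + 5109 = - \frac{140867}{20930} + 5109 = \frac{106790503}{20930} \approx 5102.3$)
$V = 4441$ ($V = 1952 + 2489 = 4441$)
$V + B = 4441 + \frac{106790503}{20930} = \frac{199740633}{20930}$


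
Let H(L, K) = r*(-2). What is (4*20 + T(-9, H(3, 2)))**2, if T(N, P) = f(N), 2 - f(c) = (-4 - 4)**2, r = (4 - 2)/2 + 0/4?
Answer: 324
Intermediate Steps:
r = 1 (r = 2*(1/2) + 0*(1/4) = 1 + 0 = 1)
H(L, K) = -2 (H(L, K) = 1*(-2) = -2)
f(c) = -62 (f(c) = 2 - (-4 - 4)**2 = 2 - 1*(-8)**2 = 2 - 1*64 = 2 - 64 = -62)
T(N, P) = -62
(4*20 + T(-9, H(3, 2)))**2 = (4*20 - 62)**2 = (80 - 62)**2 = 18**2 = 324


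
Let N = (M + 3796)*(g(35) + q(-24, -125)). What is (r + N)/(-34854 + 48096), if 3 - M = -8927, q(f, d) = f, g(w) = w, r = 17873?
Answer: 157859/13242 ≈ 11.921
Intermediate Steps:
M = 8930 (M = 3 - 1*(-8927) = 3 + 8927 = 8930)
N = 139986 (N = (8930 + 3796)*(35 - 24) = 12726*11 = 139986)
(r + N)/(-34854 + 48096) = (17873 + 139986)/(-34854 + 48096) = 157859/13242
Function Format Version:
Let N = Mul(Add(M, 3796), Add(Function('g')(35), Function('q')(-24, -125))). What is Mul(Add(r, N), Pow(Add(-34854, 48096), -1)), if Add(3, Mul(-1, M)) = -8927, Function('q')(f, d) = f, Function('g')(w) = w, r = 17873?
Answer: Rational(157859, 13242) ≈ 11.921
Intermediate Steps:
M = 8930 (M = Add(3, Mul(-1, -8927)) = Add(3, 8927) = 8930)
N = 139986 (N = Mul(Add(8930, 3796), Add(35, -24)) = Mul(12726, 11) = 139986)
Mul(Add(r, N), Pow(Add(-34854, 48096), -1)) = Mul(Add(17873, 139986), Pow(Add(-34854, 48096), -1)) = Mul(157859, Pow(13242, -1)) = Mul(157859, Rational(1, 13242)) = Rational(157859, 13242)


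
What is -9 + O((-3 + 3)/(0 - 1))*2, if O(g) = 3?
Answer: -3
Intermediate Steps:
-9 + O((-3 + 3)/(0 - 1))*2 = -9 + 3*2 = -9 + 6 = -3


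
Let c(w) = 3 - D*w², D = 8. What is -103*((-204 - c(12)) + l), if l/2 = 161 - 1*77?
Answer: -114639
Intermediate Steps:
l = 168 (l = 2*(161 - 1*77) = 2*(161 - 77) = 2*84 = 168)
c(w) = 3 - 8*w²
-103*((-204 - c(12)) + l) = -103*((-204 - (3 - 8*12²)) + 168) = -103*((-204 - (3 - 8*144)) + 168) = -103*((-204 - (3 - 1152)) + 168) = -103*((-204 - 1*(-1149)) + 168) = -103*((-204 + 1149) + 168) = -103*(945 + 168) = -103*1113 = -114639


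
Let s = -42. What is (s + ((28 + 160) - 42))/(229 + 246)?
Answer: 104/475 ≈ 0.21895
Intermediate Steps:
(s + ((28 + 160) - 42))/(229 + 246) = (-42 + ((28 + 160) - 42))/(229 + 246) = (-42 + (188 - 42))/475 = (-42 + 146)*(1/475) = 104*(1/475) = 104/475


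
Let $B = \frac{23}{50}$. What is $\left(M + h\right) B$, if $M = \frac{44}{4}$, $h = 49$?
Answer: $\frac{138}{5} \approx 27.6$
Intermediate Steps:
$B = \frac{23}{50}$ ($B = 23 \cdot \frac{1}{50} = \frac{23}{50} \approx 0.46$)
$M = 11$ ($M = 44 \cdot \frac{1}{4} = 11$)
$\left(M + h\right) B = \left(11 + 49\right) \frac{23}{50} = 60 \cdot \frac{23}{50} = \frac{138}{5}$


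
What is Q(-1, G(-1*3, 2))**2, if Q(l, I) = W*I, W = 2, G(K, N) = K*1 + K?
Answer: 144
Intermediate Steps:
G(K, N) = 2*K (G(K, N) = K + K = 2*K)
Q(l, I) = 2*I
Q(-1, G(-1*3, 2))**2 = (2*(2*(-1*3)))**2 = (2*(2*(-3)))**2 = (2*(-6))**2 = (-12)**2 = 144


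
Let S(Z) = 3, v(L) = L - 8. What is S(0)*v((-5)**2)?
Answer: 51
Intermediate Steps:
v(L) = -8 + L
S(0)*v((-5)**2) = 3*(-8 + (-5)**2) = 3*(-8 + 25) = 3*17 = 51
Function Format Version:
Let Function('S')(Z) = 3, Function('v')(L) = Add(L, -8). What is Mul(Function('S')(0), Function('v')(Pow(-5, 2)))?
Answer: 51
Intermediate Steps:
Function('v')(L) = Add(-8, L)
Mul(Function('S')(0), Function('v')(Pow(-5, 2))) = Mul(3, Add(-8, Pow(-5, 2))) = Mul(3, Add(-8, 25)) = Mul(3, 17) = 51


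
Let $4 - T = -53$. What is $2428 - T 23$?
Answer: $1117$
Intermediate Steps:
$T = 57$ ($T = 4 - -53 = 4 + 53 = 57$)
$2428 - T 23 = 2428 - 57 \cdot 23 = 2428 - 1311 = 1117$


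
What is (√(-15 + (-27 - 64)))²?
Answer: -106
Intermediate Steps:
(√(-15 + (-27 - 64)))² = (√(-15 - 91))² = (√(-106))² = (I*√106)² = -106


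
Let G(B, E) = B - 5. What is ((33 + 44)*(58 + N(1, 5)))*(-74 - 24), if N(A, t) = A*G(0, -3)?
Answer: -399938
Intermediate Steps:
G(B, E) = -5 + B
N(A, t) = -5*A (N(A, t) = A*(-5 + 0) = A*(-5) = -5*A)
((33 + 44)*(58 + N(1, 5)))*(-74 - 24) = ((33 + 44)*(58 - 5*1))*(-74 - 24) = (77*(58 - 5))*(-98) = (77*53)*(-98) = 4081*(-98) = -399938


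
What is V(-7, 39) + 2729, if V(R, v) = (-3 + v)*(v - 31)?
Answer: 3017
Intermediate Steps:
V(R, v) = (-31 + v)*(-3 + v) (V(R, v) = (-3 + v)*(-31 + v) = (-31 + v)*(-3 + v))
V(-7, 39) + 2729 = (93 + 39**2 - 34*39) + 2729 = (93 + 1521 - 1326) + 2729 = 288 + 2729 = 3017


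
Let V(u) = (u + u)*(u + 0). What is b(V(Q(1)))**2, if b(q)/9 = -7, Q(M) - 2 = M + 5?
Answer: 3969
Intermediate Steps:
Q(M) = 7 + M (Q(M) = 2 + (M + 5) = 2 + (5 + M) = 7 + M)
V(u) = 2*u**2 (V(u) = (2*u)*u = 2*u**2)
b(q) = -63 (b(q) = 9*(-7) = -63)
b(V(Q(1)))**2 = (-63)**2 = 3969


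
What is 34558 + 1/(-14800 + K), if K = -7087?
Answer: 756370945/21887 ≈ 34558.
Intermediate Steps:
34558 + 1/(-14800 + K) = 34558 + 1/(-14800 - 7087) = 34558 + 1/(-21887) = 34558 - 1/21887 = 756370945/21887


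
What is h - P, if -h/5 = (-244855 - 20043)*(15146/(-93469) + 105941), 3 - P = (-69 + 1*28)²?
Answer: 13115344085382652/93469 ≈ 1.4032e+11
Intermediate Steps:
P = -1678 (P = 3 - (-69 + 1*28)² = 3 - (-69 + 28)² = 3 - 1*(-41)² = 3 - 1*1681 = 3 - 1681 = -1678)
h = 13115343928541670/93469 (h = -5*(-244855 - 20043)*(15146/(-93469) + 105941) = -(-1324490)*(15146*(-1/93469) + 105941) = -(-1324490)*(-15146/93469 + 105941) = -(-1324490)*9902184183/93469 = -5*(-2623068785708334/93469) = 13115343928541670/93469 ≈ 1.4032e+11)
h - P = 13115343928541670/93469 - 1*(-1678) = 13115343928541670/93469 + 1678 = 13115344085382652/93469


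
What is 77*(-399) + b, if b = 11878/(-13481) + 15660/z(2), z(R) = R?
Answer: -308632411/13481 ≈ -22894.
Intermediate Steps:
b = 105544352/13481 (b = 11878/(-13481) + 15660/2 = 11878*(-1/13481) + 15660*(1/2) = -11878/13481 + 7830 = 105544352/13481 ≈ 7829.1)
77*(-399) + b = 77*(-399) + 105544352/13481 = -30723 + 105544352/13481 = -308632411/13481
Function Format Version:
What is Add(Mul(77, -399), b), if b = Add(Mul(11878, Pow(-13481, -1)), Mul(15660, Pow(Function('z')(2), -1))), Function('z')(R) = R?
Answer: Rational(-308632411, 13481) ≈ -22894.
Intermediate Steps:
b = Rational(105544352, 13481) (b = Add(Mul(11878, Pow(-13481, -1)), Mul(15660, Pow(2, -1))) = Add(Mul(11878, Rational(-1, 13481)), Mul(15660, Rational(1, 2))) = Add(Rational(-11878, 13481), 7830) = Rational(105544352, 13481) ≈ 7829.1)
Add(Mul(77, -399), b) = Add(Mul(77, -399), Rational(105544352, 13481)) = Add(-30723, Rational(105544352, 13481)) = Rational(-308632411, 13481)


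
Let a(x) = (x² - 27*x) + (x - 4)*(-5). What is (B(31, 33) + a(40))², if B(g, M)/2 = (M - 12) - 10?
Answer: 131044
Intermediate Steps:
a(x) = 20 + x² - 32*x (a(x) = (x² - 27*x) + (-4 + x)*(-5) = (x² - 27*x) + (20 - 5*x) = 20 + x² - 32*x)
B(g, M) = -44 + 2*M (B(g, M) = 2*((M - 12) - 10) = 2*((-12 + M) - 10) = 2*(-22 + M) = -44 + 2*M)
(B(31, 33) + a(40))² = ((-44 + 2*33) + (20 + 40² - 32*40))² = ((-44 + 66) + (20 + 1600 - 1280))² = (22 + 340)² = 362² = 131044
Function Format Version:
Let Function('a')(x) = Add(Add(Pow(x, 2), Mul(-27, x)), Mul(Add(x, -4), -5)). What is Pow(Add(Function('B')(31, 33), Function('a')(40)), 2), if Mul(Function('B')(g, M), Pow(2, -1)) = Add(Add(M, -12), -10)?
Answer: 131044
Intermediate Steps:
Function('a')(x) = Add(20, Pow(x, 2), Mul(-32, x)) (Function('a')(x) = Add(Add(Pow(x, 2), Mul(-27, x)), Mul(Add(-4, x), -5)) = Add(Add(Pow(x, 2), Mul(-27, x)), Add(20, Mul(-5, x))) = Add(20, Pow(x, 2), Mul(-32, x)))
Function('B')(g, M) = Add(-44, Mul(2, M)) (Function('B')(g, M) = Mul(2, Add(Add(M, -12), -10)) = Mul(2, Add(Add(-12, M), -10)) = Mul(2, Add(-22, M)) = Add(-44, Mul(2, M)))
Pow(Add(Function('B')(31, 33), Function('a')(40)), 2) = Pow(Add(Add(-44, Mul(2, 33)), Add(20, Pow(40, 2), Mul(-32, 40))), 2) = Pow(Add(Add(-44, 66), Add(20, 1600, -1280)), 2) = Pow(Add(22, 340), 2) = Pow(362, 2) = 131044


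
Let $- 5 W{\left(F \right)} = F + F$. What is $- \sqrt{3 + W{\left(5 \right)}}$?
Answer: $-1$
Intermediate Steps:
$W{\left(F \right)} = - \frac{2 F}{5}$ ($W{\left(F \right)} = - \frac{F + F}{5} = - \frac{2 F}{5}$)
$- \sqrt{3 + W{\left(5 \right)}} = - \sqrt{3 - 2} = - \sqrt{1} = \left(-1\right) 1 = -1$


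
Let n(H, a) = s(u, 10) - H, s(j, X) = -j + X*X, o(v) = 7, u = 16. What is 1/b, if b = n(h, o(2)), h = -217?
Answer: 1/301 ≈ 0.0033223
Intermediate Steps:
s(j, X) = X**2 - j (s(j, X) = -j + X**2 = X**2 - j)
n(H, a) = 84 - H (n(H, a) = (10**2 - 1*16) - H = (100 - 16) - H = 84 - H)
b = 301 (b = 84 - 1*(-217) = 84 + 217 = 301)
1/b = 1/301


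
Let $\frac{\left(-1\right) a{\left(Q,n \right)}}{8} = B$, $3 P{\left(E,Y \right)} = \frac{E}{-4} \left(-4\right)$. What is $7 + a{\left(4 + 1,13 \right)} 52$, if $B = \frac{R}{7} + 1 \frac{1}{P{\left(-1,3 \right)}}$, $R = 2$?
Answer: $\frac{7953}{7} \approx 1136.1$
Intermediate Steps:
$P{\left(E,Y \right)} = \frac{E}{3}$ ($P{\left(E,Y \right)} = \frac{\frac{E}{-4} \left(-4\right)}{3} = \frac{E \left(- \frac{1}{4}\right) \left(-4\right)}{3} = \frac{- \frac{E}{4} \left(-4\right)}{3} = \frac{E}{3}$)
$B = - \frac{19}{7}$ ($B = \frac{2}{7} + 1 \frac{1}{\frac{1}{3} \left(-1\right)} = 2 \cdot \frac{1}{7} + 1 \frac{1}{- \frac{1}{3}} = \frac{2}{7} + 1 \left(-3\right) = \frac{2}{7} - 3 = - \frac{19}{7} \approx -2.7143$)
$a{\left(Q,n \right)} = \frac{152}{7}$ ($a{\left(Q,n \right)} = \left(-8\right) \left(- \frac{19}{7}\right) = \frac{152}{7}$)
$7 + a{\left(4 + 1,13 \right)} 52 = 7 + \frac{152}{7} \cdot 52 = 7 + \frac{7904}{7} = \frac{7953}{7}$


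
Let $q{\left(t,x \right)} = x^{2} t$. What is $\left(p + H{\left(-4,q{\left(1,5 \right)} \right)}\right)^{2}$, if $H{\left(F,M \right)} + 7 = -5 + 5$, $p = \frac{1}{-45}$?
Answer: $\frac{99856}{2025} \approx 49.312$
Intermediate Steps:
$p = - \frac{1}{45} \approx -0.022222$
$q{\left(t,x \right)} = t x^{2}$
$H{\left(F,M \right)} = -7$ ($H{\left(F,M \right)} = -7 + \left(-5 + 5\right) = -7 + 0 = -7$)
$\left(p + H{\left(-4,q{\left(1,5 \right)} \right)}\right)^{2} = \left(- \frac{1}{45} - 7\right)^{2} = \left(- \frac{316}{45}\right)^{2} = \frac{99856}{2025}$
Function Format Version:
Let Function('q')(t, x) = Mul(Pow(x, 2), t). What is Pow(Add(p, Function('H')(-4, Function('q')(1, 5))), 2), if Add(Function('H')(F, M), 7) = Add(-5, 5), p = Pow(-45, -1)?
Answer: Rational(99856, 2025) ≈ 49.312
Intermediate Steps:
p = Rational(-1, 45) ≈ -0.022222
Function('q')(t, x) = Mul(t, Pow(x, 2))
Function('H')(F, M) = -7 (Function('H')(F, M) = Add(-7, Add(-5, 5)) = Add(-7, 0) = -7)
Pow(Add(p, Function('H')(-4, Function('q')(1, 5))), 2) = Pow(Add(Rational(-1, 45), -7), 2) = Pow(Rational(-316, 45), 2) = Rational(99856, 2025)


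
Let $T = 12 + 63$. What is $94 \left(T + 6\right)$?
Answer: $7614$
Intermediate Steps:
$T = 75$
$94 \left(T + 6\right) = 94 \left(75 + 6\right) = 94 \cdot 81 = 7614$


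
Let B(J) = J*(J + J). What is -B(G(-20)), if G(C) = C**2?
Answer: -320000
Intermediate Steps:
B(J) = 2*J**2 (B(J) = J*(2*J) = 2*J**2)
-B(G(-20)) = -2*((-20)**2)**2 = -2*400**2 = -2*160000 = -1*320000 = -320000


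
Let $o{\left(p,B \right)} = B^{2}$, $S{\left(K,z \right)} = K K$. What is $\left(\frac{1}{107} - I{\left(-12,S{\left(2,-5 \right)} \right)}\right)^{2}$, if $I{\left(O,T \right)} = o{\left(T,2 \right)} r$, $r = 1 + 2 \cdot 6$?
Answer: $\frac{30946969}{11449} \approx 2703.0$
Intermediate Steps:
$S{\left(K,z \right)} = K^{2}$
$r = 13$ ($r = 1 + 12 = 13$)
$I{\left(O,T \right)} = 52$ ($I{\left(O,T \right)} = 2^{2} \cdot 13 = 4 \cdot 13 = 52$)
$\left(\frac{1}{107} - I{\left(-12,S{\left(2,-5 \right)} \right)}\right)^{2} = \left(\frac{1}{107} - 52\right)^{2} = \left(- \frac{5563}{107}\right)^{2} = \frac{30946969}{11449}$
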